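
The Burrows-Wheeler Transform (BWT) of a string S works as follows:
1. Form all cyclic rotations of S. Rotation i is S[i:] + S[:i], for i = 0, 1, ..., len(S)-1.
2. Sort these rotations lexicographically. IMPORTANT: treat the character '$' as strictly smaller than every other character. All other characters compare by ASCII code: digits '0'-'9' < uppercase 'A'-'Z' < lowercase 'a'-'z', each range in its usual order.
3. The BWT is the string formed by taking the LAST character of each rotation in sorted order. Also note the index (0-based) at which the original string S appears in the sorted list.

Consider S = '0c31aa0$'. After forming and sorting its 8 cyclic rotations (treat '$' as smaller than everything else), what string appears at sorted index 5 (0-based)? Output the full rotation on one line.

Answer: a0$0c31a

Derivation:
All 8 rotations (rotation i = S[i:]+S[:i]):
  rot[0] = 0c31aa0$
  rot[1] = c31aa0$0
  rot[2] = 31aa0$0c
  rot[3] = 1aa0$0c3
  rot[4] = aa0$0c31
  rot[5] = a0$0c31a
  rot[6] = 0$0c31aa
  rot[7] = $0c31aa0
Sorted (with $ < everything):
  sorted[0] = $0c31aa0
  sorted[1] = 0$0c31aa
  sorted[2] = 0c31aa0$
  sorted[3] = 1aa0$0c3
  sorted[4] = 31aa0$0c
  sorted[5] = a0$0c31a
  sorted[6] = aa0$0c31
  sorted[7] = c31aa0$0
sorted[5] = a0$0c31a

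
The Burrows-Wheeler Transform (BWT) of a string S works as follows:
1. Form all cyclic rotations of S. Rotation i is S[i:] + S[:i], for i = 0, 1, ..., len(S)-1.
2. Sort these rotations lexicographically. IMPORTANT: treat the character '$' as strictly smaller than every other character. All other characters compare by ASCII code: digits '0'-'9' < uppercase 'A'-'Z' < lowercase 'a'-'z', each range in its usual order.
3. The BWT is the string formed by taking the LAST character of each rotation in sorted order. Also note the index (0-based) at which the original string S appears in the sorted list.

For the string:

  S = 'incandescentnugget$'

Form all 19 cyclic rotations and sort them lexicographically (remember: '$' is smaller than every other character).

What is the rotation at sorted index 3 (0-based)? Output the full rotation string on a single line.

All 19 rotations (rotation i = S[i:]+S[:i]):
  rot[0] = incandescentnugget$
  rot[1] = ncandescentnugget$i
  rot[2] = candescentnugget$in
  rot[3] = andescentnugget$inc
  rot[4] = ndescentnugget$inca
  rot[5] = descentnugget$incan
  rot[6] = escentnugget$incand
  rot[7] = scentnugget$incande
  rot[8] = centnugget$incandes
  rot[9] = entnugget$incandesc
  rot[10] = ntnugget$incandesce
  rot[11] = tnugget$incandescen
  rot[12] = nugget$incandescent
  rot[13] = ugget$incandescentn
  rot[14] = gget$incandescentnu
  rot[15] = get$incandescentnug
  rot[16] = et$incandescentnugg
  rot[17] = t$incandescentnugge
  rot[18] = $incandescentnugget
Sorted (with $ < everything):
  sorted[0] = $incandescentnugget
  sorted[1] = andescentnugget$inc
  sorted[2] = candescentnugget$in
  sorted[3] = centnugget$incandes
  sorted[4] = descentnugget$incan
  sorted[5] = entnugget$incandesc
  sorted[6] = escentnugget$incand
  sorted[7] = et$incandescentnugg
  sorted[8] = get$incandescentnug
  sorted[9] = gget$incandescentnu
  sorted[10] = incandescentnugget$
  sorted[11] = ncandescentnugget$i
  sorted[12] = ndescentnugget$inca
  sorted[13] = ntnugget$incandesce
  sorted[14] = nugget$incandescent
  sorted[15] = scentnugget$incande
  sorted[16] = t$incandescentnugge
  sorted[17] = tnugget$incandescen
  sorted[18] = ugget$incandescentn
sorted[3] = centnugget$incandes

Answer: centnugget$incandes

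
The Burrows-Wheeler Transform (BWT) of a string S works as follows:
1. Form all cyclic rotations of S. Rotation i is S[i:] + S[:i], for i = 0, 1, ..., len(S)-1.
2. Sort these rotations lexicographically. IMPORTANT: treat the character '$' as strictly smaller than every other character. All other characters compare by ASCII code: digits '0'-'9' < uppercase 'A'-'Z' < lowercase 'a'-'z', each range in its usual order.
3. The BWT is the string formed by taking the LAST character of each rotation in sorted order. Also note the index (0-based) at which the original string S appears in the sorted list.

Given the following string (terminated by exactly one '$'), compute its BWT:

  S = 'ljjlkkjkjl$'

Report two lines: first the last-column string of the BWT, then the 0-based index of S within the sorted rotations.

Answer: llkkjkjlj$j
9

Derivation:
All 11 rotations (rotation i = S[i:]+S[:i]):
  rot[0] = ljjlkkjkjl$
  rot[1] = jjlkkjkjl$l
  rot[2] = jlkkjkjl$lj
  rot[3] = lkkjkjl$ljj
  rot[4] = kkjkjl$ljjl
  rot[5] = kjkjl$ljjlk
  rot[6] = jkjl$ljjlkk
  rot[7] = kjl$ljjlkkj
  rot[8] = jl$ljjlkkjk
  rot[9] = l$ljjlkkjkj
  rot[10] = $ljjlkkjkjl
Sorted (with $ < everything):
  sorted[0] = $ljjlkkjkjl  (last char: 'l')
  sorted[1] = jjlkkjkjl$l  (last char: 'l')
  sorted[2] = jkjl$ljjlkk  (last char: 'k')
  sorted[3] = jl$ljjlkkjk  (last char: 'k')
  sorted[4] = jlkkjkjl$lj  (last char: 'j')
  sorted[5] = kjkjl$ljjlk  (last char: 'k')
  sorted[6] = kjl$ljjlkkj  (last char: 'j')
  sorted[7] = kkjkjl$ljjl  (last char: 'l')
  sorted[8] = l$ljjlkkjkj  (last char: 'j')
  sorted[9] = ljjlkkjkjl$  (last char: '$')
  sorted[10] = lkkjkjl$ljj  (last char: 'j')
Last column: llkkjkjlj$j
Original string S is at sorted index 9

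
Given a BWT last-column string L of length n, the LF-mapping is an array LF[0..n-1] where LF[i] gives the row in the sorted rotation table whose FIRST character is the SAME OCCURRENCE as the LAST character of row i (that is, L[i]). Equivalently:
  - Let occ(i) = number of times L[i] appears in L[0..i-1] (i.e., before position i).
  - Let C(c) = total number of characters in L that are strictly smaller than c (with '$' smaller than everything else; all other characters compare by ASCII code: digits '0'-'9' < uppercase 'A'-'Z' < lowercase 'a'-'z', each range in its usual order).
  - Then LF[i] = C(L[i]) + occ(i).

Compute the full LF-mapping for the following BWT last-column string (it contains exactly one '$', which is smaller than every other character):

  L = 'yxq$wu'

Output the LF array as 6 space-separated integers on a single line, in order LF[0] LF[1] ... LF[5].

Char counts: '$':1, 'q':1, 'u':1, 'w':1, 'x':1, 'y':1
C (first-col start): C('$')=0, C('q')=1, C('u')=2, C('w')=3, C('x')=4, C('y')=5
L[0]='y': occ=0, LF[0]=C('y')+0=5+0=5
L[1]='x': occ=0, LF[1]=C('x')+0=4+0=4
L[2]='q': occ=0, LF[2]=C('q')+0=1+0=1
L[3]='$': occ=0, LF[3]=C('$')+0=0+0=0
L[4]='w': occ=0, LF[4]=C('w')+0=3+0=3
L[5]='u': occ=0, LF[5]=C('u')+0=2+0=2

Answer: 5 4 1 0 3 2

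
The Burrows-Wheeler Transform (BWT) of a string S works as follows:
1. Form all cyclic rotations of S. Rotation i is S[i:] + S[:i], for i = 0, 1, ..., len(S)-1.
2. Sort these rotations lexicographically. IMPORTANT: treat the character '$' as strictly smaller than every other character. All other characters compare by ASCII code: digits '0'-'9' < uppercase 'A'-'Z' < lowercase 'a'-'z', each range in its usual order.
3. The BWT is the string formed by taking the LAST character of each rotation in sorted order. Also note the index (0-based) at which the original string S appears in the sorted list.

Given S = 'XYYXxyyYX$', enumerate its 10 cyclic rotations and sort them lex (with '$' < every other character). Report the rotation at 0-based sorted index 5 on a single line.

Answer: YXxyyYX$XY

Derivation:
All 10 rotations (rotation i = S[i:]+S[:i]):
  rot[0] = XYYXxyyYX$
  rot[1] = YYXxyyYX$X
  rot[2] = YXxyyYX$XY
  rot[3] = XxyyYX$XYY
  rot[4] = xyyYX$XYYX
  rot[5] = yyYX$XYYXx
  rot[6] = yYX$XYYXxy
  rot[7] = YX$XYYXxyy
  rot[8] = X$XYYXxyyY
  rot[9] = $XYYXxyyYX
Sorted (with $ < everything):
  sorted[0] = $XYYXxyyYX
  sorted[1] = X$XYYXxyyY
  sorted[2] = XYYXxyyYX$
  sorted[3] = XxyyYX$XYY
  sorted[4] = YX$XYYXxyy
  sorted[5] = YXxyyYX$XY
  sorted[6] = YYXxyyYX$X
  sorted[7] = xyyYX$XYYX
  sorted[8] = yYX$XYYXxy
  sorted[9] = yyYX$XYYXx
sorted[5] = YXxyyYX$XY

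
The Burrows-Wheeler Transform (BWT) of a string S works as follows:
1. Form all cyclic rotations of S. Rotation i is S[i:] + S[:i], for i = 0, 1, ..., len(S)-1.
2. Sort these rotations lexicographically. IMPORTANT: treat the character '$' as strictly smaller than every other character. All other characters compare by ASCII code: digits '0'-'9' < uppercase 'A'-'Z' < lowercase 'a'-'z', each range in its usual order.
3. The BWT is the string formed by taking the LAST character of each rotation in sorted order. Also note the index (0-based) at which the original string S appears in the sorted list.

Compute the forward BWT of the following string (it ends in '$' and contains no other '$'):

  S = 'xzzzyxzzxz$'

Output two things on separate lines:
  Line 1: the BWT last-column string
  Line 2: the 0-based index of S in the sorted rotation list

All 11 rotations (rotation i = S[i:]+S[:i]):
  rot[0] = xzzzyxzzxz$
  rot[1] = zzzyxzzxz$x
  rot[2] = zzyxzzxz$xz
  rot[3] = zyxzzxz$xzz
  rot[4] = yxzzxz$xzzz
  rot[5] = xzzxz$xzzzy
  rot[6] = zzxz$xzzzyx
  rot[7] = zxz$xzzzyxz
  rot[8] = xz$xzzzyxzz
  rot[9] = z$xzzzyxzzx
  rot[10] = $xzzzyxzzxz
Sorted (with $ < everything):
  sorted[0] = $xzzzyxzzxz  (last char: 'z')
  sorted[1] = xz$xzzzyxzz  (last char: 'z')
  sorted[2] = xzzxz$xzzzy  (last char: 'y')
  sorted[3] = xzzzyxzzxz$  (last char: '$')
  sorted[4] = yxzzxz$xzzz  (last char: 'z')
  sorted[5] = z$xzzzyxzzx  (last char: 'x')
  sorted[6] = zxz$xzzzyxz  (last char: 'z')
  sorted[7] = zyxzzxz$xzz  (last char: 'z')
  sorted[8] = zzxz$xzzzyx  (last char: 'x')
  sorted[9] = zzyxzzxz$xz  (last char: 'z')
  sorted[10] = zzzyxzzxz$x  (last char: 'x')
Last column: zzy$zxzzxzx
Original string S is at sorted index 3

Answer: zzy$zxzzxzx
3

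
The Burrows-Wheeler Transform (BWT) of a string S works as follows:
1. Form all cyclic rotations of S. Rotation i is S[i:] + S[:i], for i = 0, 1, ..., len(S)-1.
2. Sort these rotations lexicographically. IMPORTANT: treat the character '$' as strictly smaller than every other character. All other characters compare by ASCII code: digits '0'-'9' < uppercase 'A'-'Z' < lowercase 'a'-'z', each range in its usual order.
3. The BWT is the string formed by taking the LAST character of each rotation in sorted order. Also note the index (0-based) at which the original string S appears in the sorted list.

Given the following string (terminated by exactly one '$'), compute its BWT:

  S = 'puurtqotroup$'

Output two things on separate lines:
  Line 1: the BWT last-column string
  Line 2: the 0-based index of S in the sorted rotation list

All 13 rotations (rotation i = S[i:]+S[:i]):
  rot[0] = puurtqotroup$
  rot[1] = uurtqotroup$p
  rot[2] = urtqotroup$pu
  rot[3] = rtqotroup$puu
  rot[4] = tqotroup$puur
  rot[5] = qotroup$puurt
  rot[6] = otroup$puurtq
  rot[7] = troup$puurtqo
  rot[8] = roup$puurtqot
  rot[9] = oup$puurtqotr
  rot[10] = up$puurtqotro
  rot[11] = p$puurtqotrou
  rot[12] = $puurtqotroup
Sorted (with $ < everything):
  sorted[0] = $puurtqotroup  (last char: 'p')
  sorted[1] = otroup$puurtq  (last char: 'q')
  sorted[2] = oup$puurtqotr  (last char: 'r')
  sorted[3] = p$puurtqotrou  (last char: 'u')
  sorted[4] = puurtqotroup$  (last char: '$')
  sorted[5] = qotroup$puurt  (last char: 't')
  sorted[6] = roup$puurtqot  (last char: 't')
  sorted[7] = rtqotroup$puu  (last char: 'u')
  sorted[8] = tqotroup$puur  (last char: 'r')
  sorted[9] = troup$puurtqo  (last char: 'o')
  sorted[10] = up$puurtqotro  (last char: 'o')
  sorted[11] = urtqotroup$pu  (last char: 'u')
  sorted[12] = uurtqotroup$p  (last char: 'p')
Last column: pqru$tturooup
Original string S is at sorted index 4

Answer: pqru$tturooup
4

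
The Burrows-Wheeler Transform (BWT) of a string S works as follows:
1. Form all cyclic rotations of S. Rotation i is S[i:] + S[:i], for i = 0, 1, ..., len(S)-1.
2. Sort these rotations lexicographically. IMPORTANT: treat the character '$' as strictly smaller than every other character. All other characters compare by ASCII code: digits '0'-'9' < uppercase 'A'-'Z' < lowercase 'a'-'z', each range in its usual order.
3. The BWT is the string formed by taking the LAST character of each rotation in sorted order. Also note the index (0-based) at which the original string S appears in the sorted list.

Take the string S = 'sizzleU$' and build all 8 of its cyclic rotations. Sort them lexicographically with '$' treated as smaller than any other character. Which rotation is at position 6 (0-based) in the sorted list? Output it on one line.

Answer: zleU$siz

Derivation:
All 8 rotations (rotation i = S[i:]+S[:i]):
  rot[0] = sizzleU$
  rot[1] = izzleU$s
  rot[2] = zzleU$si
  rot[3] = zleU$siz
  rot[4] = leU$sizz
  rot[5] = eU$sizzl
  rot[6] = U$sizzle
  rot[7] = $sizzleU
Sorted (with $ < everything):
  sorted[0] = $sizzleU
  sorted[1] = U$sizzle
  sorted[2] = eU$sizzl
  sorted[3] = izzleU$s
  sorted[4] = leU$sizz
  sorted[5] = sizzleU$
  sorted[6] = zleU$siz
  sorted[7] = zzleU$si
sorted[6] = zleU$siz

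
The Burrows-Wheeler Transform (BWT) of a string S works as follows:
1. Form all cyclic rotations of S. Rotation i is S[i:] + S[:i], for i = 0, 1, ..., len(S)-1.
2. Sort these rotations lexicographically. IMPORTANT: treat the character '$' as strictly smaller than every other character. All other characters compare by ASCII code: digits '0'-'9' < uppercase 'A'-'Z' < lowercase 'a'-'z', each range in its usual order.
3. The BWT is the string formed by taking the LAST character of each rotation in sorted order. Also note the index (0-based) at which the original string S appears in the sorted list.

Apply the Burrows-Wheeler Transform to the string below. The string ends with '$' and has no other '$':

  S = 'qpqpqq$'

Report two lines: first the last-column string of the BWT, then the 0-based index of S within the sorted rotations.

Answer: qqqq$pp
4

Derivation:
All 7 rotations (rotation i = S[i:]+S[:i]):
  rot[0] = qpqpqq$
  rot[1] = pqpqq$q
  rot[2] = qpqq$qp
  rot[3] = pqq$qpq
  rot[4] = qq$qpqp
  rot[5] = q$qpqpq
  rot[6] = $qpqpqq
Sorted (with $ < everything):
  sorted[0] = $qpqpqq  (last char: 'q')
  sorted[1] = pqpqq$q  (last char: 'q')
  sorted[2] = pqq$qpq  (last char: 'q')
  sorted[3] = q$qpqpq  (last char: 'q')
  sorted[4] = qpqpqq$  (last char: '$')
  sorted[5] = qpqq$qp  (last char: 'p')
  sorted[6] = qq$qpqp  (last char: 'p')
Last column: qqqq$pp
Original string S is at sorted index 4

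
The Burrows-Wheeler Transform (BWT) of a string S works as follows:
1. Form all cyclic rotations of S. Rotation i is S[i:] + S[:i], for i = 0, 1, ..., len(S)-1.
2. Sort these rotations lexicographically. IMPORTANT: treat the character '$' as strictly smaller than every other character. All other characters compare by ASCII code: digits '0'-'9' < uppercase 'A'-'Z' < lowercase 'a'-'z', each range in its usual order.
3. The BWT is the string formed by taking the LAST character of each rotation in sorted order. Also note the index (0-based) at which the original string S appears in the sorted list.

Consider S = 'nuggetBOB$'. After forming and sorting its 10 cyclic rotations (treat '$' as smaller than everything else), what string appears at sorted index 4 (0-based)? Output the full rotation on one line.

All 10 rotations (rotation i = S[i:]+S[:i]):
  rot[0] = nuggetBOB$
  rot[1] = uggetBOB$n
  rot[2] = ggetBOB$nu
  rot[3] = getBOB$nug
  rot[4] = etBOB$nugg
  rot[5] = tBOB$nugge
  rot[6] = BOB$nugget
  rot[7] = OB$nuggetB
  rot[8] = B$nuggetBO
  rot[9] = $nuggetBOB
Sorted (with $ < everything):
  sorted[0] = $nuggetBOB
  sorted[1] = B$nuggetBO
  sorted[2] = BOB$nugget
  sorted[3] = OB$nuggetB
  sorted[4] = etBOB$nugg
  sorted[5] = getBOB$nug
  sorted[6] = ggetBOB$nu
  sorted[7] = nuggetBOB$
  sorted[8] = tBOB$nugge
  sorted[9] = uggetBOB$n
sorted[4] = etBOB$nugg

Answer: etBOB$nugg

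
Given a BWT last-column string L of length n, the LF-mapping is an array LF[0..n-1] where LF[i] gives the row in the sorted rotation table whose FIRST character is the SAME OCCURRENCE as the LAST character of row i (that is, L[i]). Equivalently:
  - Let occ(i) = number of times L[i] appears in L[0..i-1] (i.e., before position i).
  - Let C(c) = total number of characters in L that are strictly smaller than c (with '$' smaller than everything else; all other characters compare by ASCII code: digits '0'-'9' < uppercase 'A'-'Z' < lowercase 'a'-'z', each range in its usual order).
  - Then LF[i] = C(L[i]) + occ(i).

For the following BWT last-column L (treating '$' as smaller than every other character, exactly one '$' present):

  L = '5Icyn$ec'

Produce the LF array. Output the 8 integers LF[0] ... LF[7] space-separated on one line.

Answer: 1 2 3 7 6 0 5 4

Derivation:
Char counts: '$':1, '5':1, 'I':1, 'c':2, 'e':1, 'n':1, 'y':1
C (first-col start): C('$')=0, C('5')=1, C('I')=2, C('c')=3, C('e')=5, C('n')=6, C('y')=7
L[0]='5': occ=0, LF[0]=C('5')+0=1+0=1
L[1]='I': occ=0, LF[1]=C('I')+0=2+0=2
L[2]='c': occ=0, LF[2]=C('c')+0=3+0=3
L[3]='y': occ=0, LF[3]=C('y')+0=7+0=7
L[4]='n': occ=0, LF[4]=C('n')+0=6+0=6
L[5]='$': occ=0, LF[5]=C('$')+0=0+0=0
L[6]='e': occ=0, LF[6]=C('e')+0=5+0=5
L[7]='c': occ=1, LF[7]=C('c')+1=3+1=4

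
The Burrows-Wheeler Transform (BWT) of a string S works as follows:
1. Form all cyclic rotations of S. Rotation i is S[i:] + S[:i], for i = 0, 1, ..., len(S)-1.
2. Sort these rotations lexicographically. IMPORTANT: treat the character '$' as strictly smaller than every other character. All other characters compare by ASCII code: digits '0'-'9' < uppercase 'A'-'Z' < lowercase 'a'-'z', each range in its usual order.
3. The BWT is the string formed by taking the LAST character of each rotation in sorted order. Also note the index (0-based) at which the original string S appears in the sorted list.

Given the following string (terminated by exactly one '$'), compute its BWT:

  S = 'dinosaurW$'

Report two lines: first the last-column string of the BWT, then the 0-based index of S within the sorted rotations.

Answer: Wrs$dinuoa
3

Derivation:
All 10 rotations (rotation i = S[i:]+S[:i]):
  rot[0] = dinosaurW$
  rot[1] = inosaurW$d
  rot[2] = nosaurW$di
  rot[3] = osaurW$din
  rot[4] = saurW$dino
  rot[5] = aurW$dinos
  rot[6] = urW$dinosa
  rot[7] = rW$dinosau
  rot[8] = W$dinosaur
  rot[9] = $dinosaurW
Sorted (with $ < everything):
  sorted[0] = $dinosaurW  (last char: 'W')
  sorted[1] = W$dinosaur  (last char: 'r')
  sorted[2] = aurW$dinos  (last char: 's')
  sorted[3] = dinosaurW$  (last char: '$')
  sorted[4] = inosaurW$d  (last char: 'd')
  sorted[5] = nosaurW$di  (last char: 'i')
  sorted[6] = osaurW$din  (last char: 'n')
  sorted[7] = rW$dinosau  (last char: 'u')
  sorted[8] = saurW$dino  (last char: 'o')
  sorted[9] = urW$dinosa  (last char: 'a')
Last column: Wrs$dinuoa
Original string S is at sorted index 3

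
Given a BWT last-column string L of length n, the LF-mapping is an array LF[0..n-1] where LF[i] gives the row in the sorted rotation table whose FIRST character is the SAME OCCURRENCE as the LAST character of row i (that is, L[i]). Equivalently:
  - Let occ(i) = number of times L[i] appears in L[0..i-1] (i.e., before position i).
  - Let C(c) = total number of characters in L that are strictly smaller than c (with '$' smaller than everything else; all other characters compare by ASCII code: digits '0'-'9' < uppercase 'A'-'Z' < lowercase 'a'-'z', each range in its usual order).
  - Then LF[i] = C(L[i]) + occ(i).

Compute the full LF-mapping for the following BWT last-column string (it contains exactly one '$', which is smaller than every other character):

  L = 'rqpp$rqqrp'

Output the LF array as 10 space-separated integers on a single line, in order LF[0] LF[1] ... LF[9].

Char counts: '$':1, 'p':3, 'q':3, 'r':3
C (first-col start): C('$')=0, C('p')=1, C('q')=4, C('r')=7
L[0]='r': occ=0, LF[0]=C('r')+0=7+0=7
L[1]='q': occ=0, LF[1]=C('q')+0=4+0=4
L[2]='p': occ=0, LF[2]=C('p')+0=1+0=1
L[3]='p': occ=1, LF[3]=C('p')+1=1+1=2
L[4]='$': occ=0, LF[4]=C('$')+0=0+0=0
L[5]='r': occ=1, LF[5]=C('r')+1=7+1=8
L[6]='q': occ=1, LF[6]=C('q')+1=4+1=5
L[7]='q': occ=2, LF[7]=C('q')+2=4+2=6
L[8]='r': occ=2, LF[8]=C('r')+2=7+2=9
L[9]='p': occ=2, LF[9]=C('p')+2=1+2=3

Answer: 7 4 1 2 0 8 5 6 9 3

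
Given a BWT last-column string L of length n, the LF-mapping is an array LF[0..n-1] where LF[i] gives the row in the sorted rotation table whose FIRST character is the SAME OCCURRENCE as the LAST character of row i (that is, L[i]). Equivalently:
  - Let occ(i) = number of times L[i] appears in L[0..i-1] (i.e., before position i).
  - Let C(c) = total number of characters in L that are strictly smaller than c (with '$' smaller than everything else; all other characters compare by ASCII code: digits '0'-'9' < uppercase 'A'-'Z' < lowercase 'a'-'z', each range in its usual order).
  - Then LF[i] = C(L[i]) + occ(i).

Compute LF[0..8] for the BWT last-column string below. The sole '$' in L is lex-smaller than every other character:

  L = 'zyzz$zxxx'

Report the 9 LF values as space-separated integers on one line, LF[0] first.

Char counts: '$':1, 'x':3, 'y':1, 'z':4
C (first-col start): C('$')=0, C('x')=1, C('y')=4, C('z')=5
L[0]='z': occ=0, LF[0]=C('z')+0=5+0=5
L[1]='y': occ=0, LF[1]=C('y')+0=4+0=4
L[2]='z': occ=1, LF[2]=C('z')+1=5+1=6
L[3]='z': occ=2, LF[3]=C('z')+2=5+2=7
L[4]='$': occ=0, LF[4]=C('$')+0=0+0=0
L[5]='z': occ=3, LF[5]=C('z')+3=5+3=8
L[6]='x': occ=0, LF[6]=C('x')+0=1+0=1
L[7]='x': occ=1, LF[7]=C('x')+1=1+1=2
L[8]='x': occ=2, LF[8]=C('x')+2=1+2=3

Answer: 5 4 6 7 0 8 1 2 3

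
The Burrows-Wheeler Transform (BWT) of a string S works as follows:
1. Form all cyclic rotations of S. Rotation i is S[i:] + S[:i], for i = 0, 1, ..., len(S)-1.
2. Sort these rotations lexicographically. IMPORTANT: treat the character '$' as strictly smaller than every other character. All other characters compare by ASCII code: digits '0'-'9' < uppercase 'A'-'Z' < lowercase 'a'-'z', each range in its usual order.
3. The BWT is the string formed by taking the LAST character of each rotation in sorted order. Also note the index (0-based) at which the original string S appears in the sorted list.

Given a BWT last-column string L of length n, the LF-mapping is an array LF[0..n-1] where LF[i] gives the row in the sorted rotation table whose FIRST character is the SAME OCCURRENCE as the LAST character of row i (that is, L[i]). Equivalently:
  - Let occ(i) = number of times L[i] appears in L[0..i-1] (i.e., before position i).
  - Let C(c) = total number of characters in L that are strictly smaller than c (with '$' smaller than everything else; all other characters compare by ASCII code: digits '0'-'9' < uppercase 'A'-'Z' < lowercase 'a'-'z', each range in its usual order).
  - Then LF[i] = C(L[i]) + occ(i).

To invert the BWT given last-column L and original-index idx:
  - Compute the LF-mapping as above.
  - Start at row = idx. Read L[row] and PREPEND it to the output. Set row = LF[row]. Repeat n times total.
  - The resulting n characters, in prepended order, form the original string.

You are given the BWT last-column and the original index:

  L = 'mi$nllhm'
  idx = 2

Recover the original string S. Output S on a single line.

LF mapping: 5 2 0 7 3 4 1 6
Walk LF starting at row 2, prepending L[row]:
  step 1: row=2, L[2]='$', prepend. Next row=LF[2]=0
  step 2: row=0, L[0]='m', prepend. Next row=LF[0]=5
  step 3: row=5, L[5]='l', prepend. Next row=LF[5]=4
  step 4: row=4, L[4]='l', prepend. Next row=LF[4]=3
  step 5: row=3, L[3]='n', prepend. Next row=LF[3]=7
  step 6: row=7, L[7]='m', prepend. Next row=LF[7]=6
  step 7: row=6, L[6]='h', prepend. Next row=LF[6]=1
  step 8: row=1, L[1]='i', prepend. Next row=LF[1]=2
Reversed output: ihmnllm$

Answer: ihmnllm$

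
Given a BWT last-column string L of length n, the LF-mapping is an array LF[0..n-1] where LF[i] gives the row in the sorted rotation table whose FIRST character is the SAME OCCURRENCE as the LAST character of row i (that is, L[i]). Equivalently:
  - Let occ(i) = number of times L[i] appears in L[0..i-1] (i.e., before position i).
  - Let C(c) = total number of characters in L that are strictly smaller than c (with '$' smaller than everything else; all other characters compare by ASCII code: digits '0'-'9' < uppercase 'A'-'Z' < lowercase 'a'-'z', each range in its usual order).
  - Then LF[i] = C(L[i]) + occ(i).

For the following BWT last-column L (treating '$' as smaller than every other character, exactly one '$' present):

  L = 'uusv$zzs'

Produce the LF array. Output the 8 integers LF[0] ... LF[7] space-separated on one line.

Char counts: '$':1, 's':2, 'u':2, 'v':1, 'z':2
C (first-col start): C('$')=0, C('s')=1, C('u')=3, C('v')=5, C('z')=6
L[0]='u': occ=0, LF[0]=C('u')+0=3+0=3
L[1]='u': occ=1, LF[1]=C('u')+1=3+1=4
L[2]='s': occ=0, LF[2]=C('s')+0=1+0=1
L[3]='v': occ=0, LF[3]=C('v')+0=5+0=5
L[4]='$': occ=0, LF[4]=C('$')+0=0+0=0
L[5]='z': occ=0, LF[5]=C('z')+0=6+0=6
L[6]='z': occ=1, LF[6]=C('z')+1=6+1=7
L[7]='s': occ=1, LF[7]=C('s')+1=1+1=2

Answer: 3 4 1 5 0 6 7 2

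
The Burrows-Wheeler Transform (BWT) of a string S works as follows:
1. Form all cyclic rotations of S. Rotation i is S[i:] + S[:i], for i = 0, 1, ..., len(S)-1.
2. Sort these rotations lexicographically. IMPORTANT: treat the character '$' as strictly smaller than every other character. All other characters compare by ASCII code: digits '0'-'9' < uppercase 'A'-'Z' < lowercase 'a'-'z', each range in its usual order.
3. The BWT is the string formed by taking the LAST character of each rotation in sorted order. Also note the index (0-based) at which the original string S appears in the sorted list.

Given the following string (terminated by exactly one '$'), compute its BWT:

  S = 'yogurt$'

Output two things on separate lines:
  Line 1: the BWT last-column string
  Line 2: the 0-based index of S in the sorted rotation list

All 7 rotations (rotation i = S[i:]+S[:i]):
  rot[0] = yogurt$
  rot[1] = ogurt$y
  rot[2] = gurt$yo
  rot[3] = urt$yog
  rot[4] = rt$yogu
  rot[5] = t$yogur
  rot[6] = $yogurt
Sorted (with $ < everything):
  sorted[0] = $yogurt  (last char: 't')
  sorted[1] = gurt$yo  (last char: 'o')
  sorted[2] = ogurt$y  (last char: 'y')
  sorted[3] = rt$yogu  (last char: 'u')
  sorted[4] = t$yogur  (last char: 'r')
  sorted[5] = urt$yog  (last char: 'g')
  sorted[6] = yogurt$  (last char: '$')
Last column: toyurg$
Original string S is at sorted index 6

Answer: toyurg$
6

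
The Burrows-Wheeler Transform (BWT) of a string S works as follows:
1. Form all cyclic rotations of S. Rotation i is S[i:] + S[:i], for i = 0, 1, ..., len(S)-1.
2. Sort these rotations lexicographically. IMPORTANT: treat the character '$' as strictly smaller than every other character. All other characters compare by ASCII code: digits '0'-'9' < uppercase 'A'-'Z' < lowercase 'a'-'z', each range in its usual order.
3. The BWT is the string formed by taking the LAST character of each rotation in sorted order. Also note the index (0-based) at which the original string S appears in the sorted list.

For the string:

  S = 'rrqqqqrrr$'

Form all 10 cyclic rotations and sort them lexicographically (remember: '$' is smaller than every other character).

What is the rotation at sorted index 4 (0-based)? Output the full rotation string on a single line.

All 10 rotations (rotation i = S[i:]+S[:i]):
  rot[0] = rrqqqqrrr$
  rot[1] = rqqqqrrr$r
  rot[2] = qqqqrrr$rr
  rot[3] = qqqrrr$rrq
  rot[4] = qqrrr$rrqq
  rot[5] = qrrr$rrqqq
  rot[6] = rrr$rrqqqq
  rot[7] = rr$rrqqqqr
  rot[8] = r$rrqqqqrr
  rot[9] = $rrqqqqrrr
Sorted (with $ < everything):
  sorted[0] = $rrqqqqrrr
  sorted[1] = qqqqrrr$rr
  sorted[2] = qqqrrr$rrq
  sorted[3] = qqrrr$rrqq
  sorted[4] = qrrr$rrqqq
  sorted[5] = r$rrqqqqrr
  sorted[6] = rqqqqrrr$r
  sorted[7] = rr$rrqqqqr
  sorted[8] = rrqqqqrrr$
  sorted[9] = rrr$rrqqqq
sorted[4] = qrrr$rrqqq

Answer: qrrr$rrqqq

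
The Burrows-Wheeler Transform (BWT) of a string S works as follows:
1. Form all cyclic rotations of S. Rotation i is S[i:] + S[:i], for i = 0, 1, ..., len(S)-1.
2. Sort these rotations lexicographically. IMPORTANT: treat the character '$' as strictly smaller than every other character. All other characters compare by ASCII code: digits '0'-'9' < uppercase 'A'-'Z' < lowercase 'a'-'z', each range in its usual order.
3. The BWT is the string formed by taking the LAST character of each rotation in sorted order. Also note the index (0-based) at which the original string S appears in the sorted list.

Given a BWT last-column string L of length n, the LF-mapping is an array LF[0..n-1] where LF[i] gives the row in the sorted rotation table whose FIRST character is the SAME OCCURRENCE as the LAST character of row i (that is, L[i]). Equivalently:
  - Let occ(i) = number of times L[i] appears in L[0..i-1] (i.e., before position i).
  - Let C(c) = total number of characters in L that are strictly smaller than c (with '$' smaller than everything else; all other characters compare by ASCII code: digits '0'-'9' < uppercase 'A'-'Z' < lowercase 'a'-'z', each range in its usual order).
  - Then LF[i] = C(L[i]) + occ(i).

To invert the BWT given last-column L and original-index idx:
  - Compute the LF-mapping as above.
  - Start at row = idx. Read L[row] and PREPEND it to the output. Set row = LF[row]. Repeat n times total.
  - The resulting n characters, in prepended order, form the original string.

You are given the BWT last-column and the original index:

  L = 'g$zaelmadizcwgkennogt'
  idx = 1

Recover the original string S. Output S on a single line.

Answer: acknowledgmentzigzag$

Derivation:
LF mapping: 7 0 19 1 5 12 13 2 4 10 20 3 18 8 11 6 14 15 16 9 17
Walk LF starting at row 1, prepending L[row]:
  step 1: row=1, L[1]='$', prepend. Next row=LF[1]=0
  step 2: row=0, L[0]='g', prepend. Next row=LF[0]=7
  step 3: row=7, L[7]='a', prepend. Next row=LF[7]=2
  step 4: row=2, L[2]='z', prepend. Next row=LF[2]=19
  step 5: row=19, L[19]='g', prepend. Next row=LF[19]=9
  step 6: row=9, L[9]='i', prepend. Next row=LF[9]=10
  step 7: row=10, L[10]='z', prepend. Next row=LF[10]=20
  step 8: row=20, L[20]='t', prepend. Next row=LF[20]=17
  step 9: row=17, L[17]='n', prepend. Next row=LF[17]=15
  step 10: row=15, L[15]='e', prepend. Next row=LF[15]=6
  step 11: row=6, L[6]='m', prepend. Next row=LF[6]=13
  step 12: row=13, L[13]='g', prepend. Next row=LF[13]=8
  step 13: row=8, L[8]='d', prepend. Next row=LF[8]=4
  step 14: row=4, L[4]='e', prepend. Next row=LF[4]=5
  step 15: row=5, L[5]='l', prepend. Next row=LF[5]=12
  step 16: row=12, L[12]='w', prepend. Next row=LF[12]=18
  step 17: row=18, L[18]='o', prepend. Next row=LF[18]=16
  step 18: row=16, L[16]='n', prepend. Next row=LF[16]=14
  step 19: row=14, L[14]='k', prepend. Next row=LF[14]=11
  step 20: row=11, L[11]='c', prepend. Next row=LF[11]=3
  step 21: row=3, L[3]='a', prepend. Next row=LF[3]=1
Reversed output: acknowledgmentzigzag$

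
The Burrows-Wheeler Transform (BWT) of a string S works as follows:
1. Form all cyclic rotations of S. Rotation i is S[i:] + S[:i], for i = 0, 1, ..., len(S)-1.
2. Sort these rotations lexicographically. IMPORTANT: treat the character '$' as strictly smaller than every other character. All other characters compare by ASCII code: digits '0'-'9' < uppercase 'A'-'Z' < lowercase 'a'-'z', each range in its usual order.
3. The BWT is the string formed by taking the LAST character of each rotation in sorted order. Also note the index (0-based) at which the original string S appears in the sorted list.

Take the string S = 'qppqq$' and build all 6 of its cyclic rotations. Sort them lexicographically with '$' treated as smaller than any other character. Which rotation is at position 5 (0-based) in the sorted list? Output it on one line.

Answer: qq$qpp

Derivation:
All 6 rotations (rotation i = S[i:]+S[:i]):
  rot[0] = qppqq$
  rot[1] = ppqq$q
  rot[2] = pqq$qp
  rot[3] = qq$qpp
  rot[4] = q$qppq
  rot[5] = $qppqq
Sorted (with $ < everything):
  sorted[0] = $qppqq
  sorted[1] = ppqq$q
  sorted[2] = pqq$qp
  sorted[3] = q$qppq
  sorted[4] = qppqq$
  sorted[5] = qq$qpp
sorted[5] = qq$qpp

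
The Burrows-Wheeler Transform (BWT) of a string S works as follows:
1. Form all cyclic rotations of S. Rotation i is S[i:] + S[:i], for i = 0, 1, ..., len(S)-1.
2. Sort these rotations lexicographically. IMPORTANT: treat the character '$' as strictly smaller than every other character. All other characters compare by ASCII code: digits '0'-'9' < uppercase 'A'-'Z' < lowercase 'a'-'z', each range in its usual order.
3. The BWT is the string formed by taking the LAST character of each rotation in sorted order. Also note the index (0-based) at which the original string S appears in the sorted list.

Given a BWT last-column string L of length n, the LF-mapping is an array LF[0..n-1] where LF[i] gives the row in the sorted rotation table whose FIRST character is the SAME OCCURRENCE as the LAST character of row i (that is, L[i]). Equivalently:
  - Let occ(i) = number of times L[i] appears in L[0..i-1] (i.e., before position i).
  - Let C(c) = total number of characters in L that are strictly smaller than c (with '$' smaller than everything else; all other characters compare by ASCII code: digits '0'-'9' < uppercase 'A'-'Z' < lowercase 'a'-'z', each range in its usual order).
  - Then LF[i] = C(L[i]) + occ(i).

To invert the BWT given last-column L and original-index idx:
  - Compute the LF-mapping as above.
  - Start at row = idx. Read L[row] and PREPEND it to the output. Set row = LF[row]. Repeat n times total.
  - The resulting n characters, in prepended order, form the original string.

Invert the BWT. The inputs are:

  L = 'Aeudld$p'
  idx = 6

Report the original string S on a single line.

LF mapping: 1 4 7 2 5 3 0 6
Walk LF starting at row 6, prepending L[row]:
  step 1: row=6, L[6]='$', prepend. Next row=LF[6]=0
  step 2: row=0, L[0]='A', prepend. Next row=LF[0]=1
  step 3: row=1, L[1]='e', prepend. Next row=LF[1]=4
  step 4: row=4, L[4]='l', prepend. Next row=LF[4]=5
  step 5: row=5, L[5]='d', prepend. Next row=LF[5]=3
  step 6: row=3, L[3]='d', prepend. Next row=LF[3]=2
  step 7: row=2, L[2]='u', prepend. Next row=LF[2]=7
  step 8: row=7, L[7]='p', prepend. Next row=LF[7]=6
Reversed output: puddleA$

Answer: puddleA$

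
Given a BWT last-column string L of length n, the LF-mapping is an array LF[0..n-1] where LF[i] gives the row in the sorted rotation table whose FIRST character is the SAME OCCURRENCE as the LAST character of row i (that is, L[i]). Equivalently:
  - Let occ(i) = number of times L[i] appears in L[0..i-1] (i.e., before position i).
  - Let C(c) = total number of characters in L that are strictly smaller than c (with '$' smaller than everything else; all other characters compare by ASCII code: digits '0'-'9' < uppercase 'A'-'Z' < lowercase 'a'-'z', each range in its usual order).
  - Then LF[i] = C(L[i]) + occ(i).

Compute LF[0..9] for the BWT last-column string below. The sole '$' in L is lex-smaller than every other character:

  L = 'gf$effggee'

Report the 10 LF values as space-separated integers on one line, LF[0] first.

Answer: 7 4 0 1 5 6 8 9 2 3

Derivation:
Char counts: '$':1, 'e':3, 'f':3, 'g':3
C (first-col start): C('$')=0, C('e')=1, C('f')=4, C('g')=7
L[0]='g': occ=0, LF[0]=C('g')+0=7+0=7
L[1]='f': occ=0, LF[1]=C('f')+0=4+0=4
L[2]='$': occ=0, LF[2]=C('$')+0=0+0=0
L[3]='e': occ=0, LF[3]=C('e')+0=1+0=1
L[4]='f': occ=1, LF[4]=C('f')+1=4+1=5
L[5]='f': occ=2, LF[5]=C('f')+2=4+2=6
L[6]='g': occ=1, LF[6]=C('g')+1=7+1=8
L[7]='g': occ=2, LF[7]=C('g')+2=7+2=9
L[8]='e': occ=1, LF[8]=C('e')+1=1+1=2
L[9]='e': occ=2, LF[9]=C('e')+2=1+2=3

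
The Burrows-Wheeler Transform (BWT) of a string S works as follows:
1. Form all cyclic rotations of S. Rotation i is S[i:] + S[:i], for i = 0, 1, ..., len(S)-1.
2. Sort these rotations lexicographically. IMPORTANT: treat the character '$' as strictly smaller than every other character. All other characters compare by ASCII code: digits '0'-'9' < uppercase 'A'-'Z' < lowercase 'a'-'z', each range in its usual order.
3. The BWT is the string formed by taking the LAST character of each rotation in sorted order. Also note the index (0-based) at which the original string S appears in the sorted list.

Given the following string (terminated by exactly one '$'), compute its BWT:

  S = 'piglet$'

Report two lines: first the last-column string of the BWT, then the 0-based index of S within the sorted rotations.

All 7 rotations (rotation i = S[i:]+S[:i]):
  rot[0] = piglet$
  rot[1] = iglet$p
  rot[2] = glet$pi
  rot[3] = let$pig
  rot[4] = et$pigl
  rot[5] = t$pigle
  rot[6] = $piglet
Sorted (with $ < everything):
  sorted[0] = $piglet  (last char: 't')
  sorted[1] = et$pigl  (last char: 'l')
  sorted[2] = glet$pi  (last char: 'i')
  sorted[3] = iglet$p  (last char: 'p')
  sorted[4] = let$pig  (last char: 'g')
  sorted[5] = piglet$  (last char: '$')
  sorted[6] = t$pigle  (last char: 'e')
Last column: tlipg$e
Original string S is at sorted index 5

Answer: tlipg$e
5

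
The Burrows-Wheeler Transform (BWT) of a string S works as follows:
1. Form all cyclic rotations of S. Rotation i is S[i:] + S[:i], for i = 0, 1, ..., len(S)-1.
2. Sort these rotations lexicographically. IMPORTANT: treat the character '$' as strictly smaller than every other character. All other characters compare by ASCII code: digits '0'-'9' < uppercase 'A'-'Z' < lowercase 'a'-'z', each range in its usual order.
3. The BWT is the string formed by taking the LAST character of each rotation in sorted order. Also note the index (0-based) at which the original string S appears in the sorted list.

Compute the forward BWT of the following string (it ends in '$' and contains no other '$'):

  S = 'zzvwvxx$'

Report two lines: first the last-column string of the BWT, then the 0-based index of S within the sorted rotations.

All 8 rotations (rotation i = S[i:]+S[:i]):
  rot[0] = zzvwvxx$
  rot[1] = zvwvxx$z
  rot[2] = vwvxx$zz
  rot[3] = wvxx$zzv
  rot[4] = vxx$zzvw
  rot[5] = xx$zzvwv
  rot[6] = x$zzvwvx
  rot[7] = $zzvwvxx
Sorted (with $ < everything):
  sorted[0] = $zzvwvxx  (last char: 'x')
  sorted[1] = vwvxx$zz  (last char: 'z')
  sorted[2] = vxx$zzvw  (last char: 'w')
  sorted[3] = wvxx$zzv  (last char: 'v')
  sorted[4] = x$zzvwvx  (last char: 'x')
  sorted[5] = xx$zzvwv  (last char: 'v')
  sorted[6] = zvwvxx$z  (last char: 'z')
  sorted[7] = zzvwvxx$  (last char: '$')
Last column: xzwvxvz$
Original string S is at sorted index 7

Answer: xzwvxvz$
7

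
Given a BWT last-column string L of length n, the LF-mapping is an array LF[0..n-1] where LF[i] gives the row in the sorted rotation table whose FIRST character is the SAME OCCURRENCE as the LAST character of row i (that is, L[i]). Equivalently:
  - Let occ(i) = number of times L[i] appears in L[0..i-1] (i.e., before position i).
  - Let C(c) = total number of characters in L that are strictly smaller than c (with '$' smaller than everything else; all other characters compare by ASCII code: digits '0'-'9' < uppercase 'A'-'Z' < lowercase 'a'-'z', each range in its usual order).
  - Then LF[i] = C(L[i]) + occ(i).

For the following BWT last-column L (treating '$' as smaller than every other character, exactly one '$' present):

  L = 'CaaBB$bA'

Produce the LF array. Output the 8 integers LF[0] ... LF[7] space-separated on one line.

Answer: 4 5 6 2 3 0 7 1

Derivation:
Char counts: '$':1, 'A':1, 'B':2, 'C':1, 'a':2, 'b':1
C (first-col start): C('$')=0, C('A')=1, C('B')=2, C('C')=4, C('a')=5, C('b')=7
L[0]='C': occ=0, LF[0]=C('C')+0=4+0=4
L[1]='a': occ=0, LF[1]=C('a')+0=5+0=5
L[2]='a': occ=1, LF[2]=C('a')+1=5+1=6
L[3]='B': occ=0, LF[3]=C('B')+0=2+0=2
L[4]='B': occ=1, LF[4]=C('B')+1=2+1=3
L[5]='$': occ=0, LF[5]=C('$')+0=0+0=0
L[6]='b': occ=0, LF[6]=C('b')+0=7+0=7
L[7]='A': occ=0, LF[7]=C('A')+0=1+0=1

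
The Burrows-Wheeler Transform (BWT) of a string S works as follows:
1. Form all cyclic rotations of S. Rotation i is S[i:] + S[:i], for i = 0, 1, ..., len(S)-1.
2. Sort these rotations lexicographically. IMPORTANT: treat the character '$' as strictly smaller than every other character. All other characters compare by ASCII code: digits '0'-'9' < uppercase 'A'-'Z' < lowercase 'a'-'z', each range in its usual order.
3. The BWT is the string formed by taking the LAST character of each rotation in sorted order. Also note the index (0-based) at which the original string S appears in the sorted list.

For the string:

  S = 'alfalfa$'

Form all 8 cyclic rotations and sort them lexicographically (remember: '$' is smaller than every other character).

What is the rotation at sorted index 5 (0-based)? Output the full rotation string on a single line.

Answer: falfa$al

Derivation:
All 8 rotations (rotation i = S[i:]+S[:i]):
  rot[0] = alfalfa$
  rot[1] = lfalfa$a
  rot[2] = falfa$al
  rot[3] = alfa$alf
  rot[4] = lfa$alfa
  rot[5] = fa$alfal
  rot[6] = a$alfalf
  rot[7] = $alfalfa
Sorted (with $ < everything):
  sorted[0] = $alfalfa
  sorted[1] = a$alfalf
  sorted[2] = alfa$alf
  sorted[3] = alfalfa$
  sorted[4] = fa$alfal
  sorted[5] = falfa$al
  sorted[6] = lfa$alfa
  sorted[7] = lfalfa$a
sorted[5] = falfa$al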